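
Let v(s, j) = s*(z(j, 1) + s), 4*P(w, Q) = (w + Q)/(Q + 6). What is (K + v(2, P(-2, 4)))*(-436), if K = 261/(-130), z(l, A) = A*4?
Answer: -283182/65 ≈ -4356.6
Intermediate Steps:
z(l, A) = 4*A
P(w, Q) = (Q + w)/(4*(6 + Q)) (P(w, Q) = ((w + Q)/(Q + 6))/4 = ((Q + w)/(6 + Q))/4 = (Q + w)/(4*(6 + Q)))
K = -261/130 (K = 261*(-1/130) = -261/130 ≈ -2.0077)
v(s, j) = s*(4 + s) (v(s, j) = s*(4*1 + s) = s*(4 + s))
(K + v(2, P(-2, 4)))*(-436) = (-261/130 + 2*(4 + 2))*(-436) = (-261/130 + 2*6)*(-436) = (-261/130 + 12)*(-436) = (1299/130)*(-436) = -283182/65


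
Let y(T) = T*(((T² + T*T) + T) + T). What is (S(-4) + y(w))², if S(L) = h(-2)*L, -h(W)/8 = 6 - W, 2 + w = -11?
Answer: 14440000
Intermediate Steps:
w = -13 (w = -2 - 11 = -13)
h(W) = -48 + 8*W (h(W) = -8*(6 - W) = -48 + 8*W)
S(L) = -64*L (S(L) = (-48 + 8*(-2))*L = (-48 - 16)*L = -64*L)
y(T) = T*(2*T + 2*T²) (y(T) = T*(((T² + T²) + T) + T) = T*((2*T² + T) + T) = T*((T + 2*T²) + T) = T*(2*T + 2*T²))
(S(-4) + y(w))² = (-64*(-4) + 2*(-13)²*(1 - 13))² = (256 + 2*169*(-12))² = (256 - 4056)² = (-3800)² = 14440000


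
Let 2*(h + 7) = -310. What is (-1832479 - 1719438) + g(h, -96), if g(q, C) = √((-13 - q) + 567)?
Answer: -3551917 + 2*√179 ≈ -3.5519e+6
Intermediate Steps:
h = -162 (h = -7 + (½)*(-310) = -7 - 155 = -162)
g(q, C) = √(554 - q)
(-1832479 - 1719438) + g(h, -96) = (-1832479 - 1719438) + √(554 - 1*(-162)) = -3551917 + √(554 + 162) = -3551917 + √716 = -3551917 + 2*√179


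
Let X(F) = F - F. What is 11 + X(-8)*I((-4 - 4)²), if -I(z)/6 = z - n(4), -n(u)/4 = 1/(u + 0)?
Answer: 11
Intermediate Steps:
n(u) = -4/u (n(u) = -4/(u + 0) = -4/u)
X(F) = 0
I(z) = -6 - 6*z (I(z) = -6*(z - (-4)/4) = -6*(z - 1*(-1)) = -6*(z + 1) = -6*(1 + z) = -6 - 6*z)
11 + X(-8)*I((-4 - 4)²) = 11 + 0*(-6 - 6*(-4 - 4)²) = 11 + 0*(-6 - 6*(-8)²) = 11 + 0*(-6 - 6*64) = 11 + 0*(-6 - 384) = 11 + 0*(-390) = 11 + 0 = 11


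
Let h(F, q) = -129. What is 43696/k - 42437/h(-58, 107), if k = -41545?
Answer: 1757408381/5359305 ≈ 327.92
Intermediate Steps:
43696/k - 42437/h(-58, 107) = 43696/(-41545) - 42437/(-129) = 43696*(-1/41545) - 42437*(-1/129) = -43696/41545 + 42437/129 = 1757408381/5359305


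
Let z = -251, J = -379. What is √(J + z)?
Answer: 3*I*√70 ≈ 25.1*I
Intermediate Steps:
√(J + z) = √(-379 - 251) = √(-630) = 3*I*√70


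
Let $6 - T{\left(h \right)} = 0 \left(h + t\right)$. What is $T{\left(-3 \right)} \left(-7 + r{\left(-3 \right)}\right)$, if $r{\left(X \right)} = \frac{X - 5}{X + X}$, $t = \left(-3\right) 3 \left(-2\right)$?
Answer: $-34$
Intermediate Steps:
$t = 18$ ($t = \left(-9\right) \left(-2\right) = 18$)
$T{\left(h \right)} = 6$ ($T{\left(h \right)} = 6 - 0 \left(h + 18\right) = 6 - 0 \left(18 + h\right) = 6 - 0 = 6 + 0 = 6$)
$r{\left(X \right)} = \frac{-5 + X}{2 X}$
$T{\left(-3 \right)} \left(-7 + r{\left(-3 \right)}\right) = 6 \left(-7 + \frac{-5 - 3}{2 \left(-3\right)}\right) = 6 \left(-7 + \frac{1}{2} \left(- \frac{1}{3}\right) \left(-8\right)\right) = 6 \left(-7 + \frac{4}{3}\right) = 6 \left(- \frac{17}{3}\right) = -34$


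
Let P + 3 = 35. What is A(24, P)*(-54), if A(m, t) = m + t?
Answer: -3024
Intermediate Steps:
P = 32 (P = -3 + 35 = 32)
A(24, P)*(-54) = (24 + 32)*(-54) = 56*(-54) = -3024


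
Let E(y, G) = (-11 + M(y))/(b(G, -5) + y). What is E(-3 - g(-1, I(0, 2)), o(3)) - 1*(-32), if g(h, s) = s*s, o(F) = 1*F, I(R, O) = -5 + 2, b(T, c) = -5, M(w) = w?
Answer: 567/17 ≈ 33.353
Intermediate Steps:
I(R, O) = -3
o(F) = F
g(h, s) = s**2
E(y, G) = (-11 + y)/(-5 + y)
E(-3 - g(-1, I(0, 2)), o(3)) - 1*(-32) = (-11 + (-3 - 1*(-3)**2))/(-5 + (-3 - 1*(-3)**2)) - 1*(-32) = (-11 + (-3 - 1*9))/(-5 + (-3 - 1*9)) + 32 = (-11 + (-3 - 9))/(-5 + (-3 - 9)) + 32 = (-11 - 12)/(-5 - 12) + 32 = -23/(-17) + 32 = -1/17*(-23) + 32 = 23/17 + 32 = 567/17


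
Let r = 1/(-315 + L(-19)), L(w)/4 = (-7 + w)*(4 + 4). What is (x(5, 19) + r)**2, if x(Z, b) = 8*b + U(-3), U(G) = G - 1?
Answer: 28816760025/1315609 ≈ 21904.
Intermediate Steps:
L(w) = -224 + 32*w (L(w) = 4*((-7 + w)*(4 + 4)) = 4*((-7 + w)*8) = 4*(-56 + 8*w) = -224 + 32*w)
U(G) = -1 + G
r = -1/1147 (r = 1/(-315 + (-224 + 32*(-19))) = 1/(-315 + (-224 - 608)) = 1/(-315 - 832) = 1/(-1147) = -1/1147 ≈ -0.00087184)
x(Z, b) = -4 + 8*b (x(Z, b) = 8*b + (-1 - 3) = 8*b - 4 = -4 + 8*b)
(x(5, 19) + r)**2 = ((-4 + 8*19) - 1/1147)**2 = ((-4 + 152) - 1/1147)**2 = (148 - 1/1147)**2 = (169755/1147)**2 = 28816760025/1315609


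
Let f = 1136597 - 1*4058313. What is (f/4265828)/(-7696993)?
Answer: 104347/1172644580543 ≈ 8.8984e-8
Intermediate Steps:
f = -2921716 (f = 1136597 - 4058313 = -2921716)
(f/4265828)/(-7696993) = -2921716/4265828/(-7696993) = -2921716*1/4265828*(-1/7696993) = -104347/152351*(-1/7696993) = 104347/1172644580543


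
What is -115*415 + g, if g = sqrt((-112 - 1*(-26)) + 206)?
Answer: -47725 + 2*sqrt(30) ≈ -47714.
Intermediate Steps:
g = 2*sqrt(30) (g = sqrt((-112 + 26) + 206) = sqrt(-86 + 206) = sqrt(120) = 2*sqrt(30) ≈ 10.954)
-115*415 + g = -115*415 + 2*sqrt(30) = -47725 + 2*sqrt(30)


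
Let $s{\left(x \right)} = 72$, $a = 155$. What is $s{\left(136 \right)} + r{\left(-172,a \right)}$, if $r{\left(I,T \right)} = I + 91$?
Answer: $-9$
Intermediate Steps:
$r{\left(I,T \right)} = 91 + I$
$s{\left(136 \right)} + r{\left(-172,a \right)} = 72 + \left(91 - 172\right) = 72 - 81 = -9$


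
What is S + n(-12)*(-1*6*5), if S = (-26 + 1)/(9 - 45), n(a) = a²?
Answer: -155495/36 ≈ -4319.3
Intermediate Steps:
S = 25/36 (S = -25/(-36) = -25*(-1/36) = 25/36 ≈ 0.69444)
S + n(-12)*(-1*6*5) = 25/36 + (-12)²*(-1*6*5) = 25/36 + 144*(-6*5) = 25/36 + 144*(-30) = 25/36 - 4320 = -155495/36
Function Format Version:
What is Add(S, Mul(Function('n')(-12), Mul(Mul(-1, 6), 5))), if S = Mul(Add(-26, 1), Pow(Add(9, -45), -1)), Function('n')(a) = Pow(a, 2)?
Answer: Rational(-155495, 36) ≈ -4319.3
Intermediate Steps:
S = Rational(25, 36) (S = Mul(-25, Pow(-36, -1)) = Mul(-25, Rational(-1, 36)) = Rational(25, 36) ≈ 0.69444)
Add(S, Mul(Function('n')(-12), Mul(Mul(-1, 6), 5))) = Add(Rational(25, 36), Mul(Pow(-12, 2), Mul(Mul(-1, 6), 5))) = Add(Rational(25, 36), Mul(144, Mul(-6, 5))) = Add(Rational(25, 36), Mul(144, -30)) = Add(Rational(25, 36), -4320) = Rational(-155495, 36)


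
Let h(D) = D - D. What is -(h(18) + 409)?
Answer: -409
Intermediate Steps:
h(D) = 0
-(h(18) + 409) = -(0 + 409) = -1*409 = -409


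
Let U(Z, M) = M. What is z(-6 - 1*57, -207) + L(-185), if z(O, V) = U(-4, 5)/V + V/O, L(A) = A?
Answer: -263339/1449 ≈ -181.74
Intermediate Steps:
z(O, V) = 5/V + V/O
z(-6 - 1*57, -207) + L(-185) = (5/(-207) - 207/(-6 - 1*57)) - 185 = (5*(-1/207) - 207/(-6 - 57)) - 185 = (-5/207 - 207/(-63)) - 185 = (-5/207 - 207*(-1/63)) - 185 = (-5/207 + 23/7) - 185 = 4726/1449 - 185 = -263339/1449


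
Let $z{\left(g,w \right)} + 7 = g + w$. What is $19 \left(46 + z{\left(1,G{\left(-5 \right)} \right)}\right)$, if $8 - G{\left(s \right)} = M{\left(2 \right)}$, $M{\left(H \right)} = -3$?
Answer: $969$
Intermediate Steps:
$G{\left(s \right)} = 11$ ($G{\left(s \right)} = 8 - -3 = 8 + 3 = 11$)
$z{\left(g,w \right)} = -7 + g + w$ ($z{\left(g,w \right)} = -7 + \left(g + w\right) = -7 + g + w$)
$19 \left(46 + z{\left(1,G{\left(-5 \right)} \right)}\right) = 19 \left(46 + \left(-7 + 1 + 11\right)\right) = 19 \left(46 + 5\right) = 19 \cdot 51 = 969$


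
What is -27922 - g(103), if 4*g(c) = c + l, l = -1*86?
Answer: -111705/4 ≈ -27926.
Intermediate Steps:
l = -86
g(c) = -43/2 + c/4 (g(c) = (c - 86)/4 = (-86 + c)/4 = -43/2 + c/4)
-27922 - g(103) = -27922 - (-43/2 + (¼)*103) = -27922 - (-43/2 + 103/4) = -27922 - 1*17/4 = -27922 - 17/4 = -111705/4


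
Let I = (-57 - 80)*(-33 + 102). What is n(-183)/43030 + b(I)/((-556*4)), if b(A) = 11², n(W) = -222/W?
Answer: -158719927/2918810960 ≈ -0.054378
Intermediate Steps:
I = -9453 (I = -137*69 = -9453)
b(A) = 121
n(-183)/43030 + b(I)/((-556*4)) = -222/(-183)/43030 + 121/((-556*4)) = -222*(-1/183)*(1/43030) + 121/(-2224) = (74/61)*(1/43030) + 121*(-1/2224) = 37/1312415 - 121/2224 = -158719927/2918810960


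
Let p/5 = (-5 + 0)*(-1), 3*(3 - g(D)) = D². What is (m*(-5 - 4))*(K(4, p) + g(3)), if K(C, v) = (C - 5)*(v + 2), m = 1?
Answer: 243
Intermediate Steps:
g(D) = 3 - D²/3
p = 25 (p = 5*((-5 + 0)*(-1)) = 5*(-5*(-1)) = 5*5 = 25)
K(C, v) = (-5 + C)*(2 + v)
(m*(-5 - 4))*(K(4, p) + g(3)) = (1*(-5 - 4))*((-10 - 5*25 + 2*4 + 4*25) + (3 - ⅓*3²)) = (1*(-9))*((-10 - 125 + 8 + 100) + (3 - ⅓*9)) = -9*(-27 + (3 - 3)) = -9*(-27 + 0) = -9*(-27) = 243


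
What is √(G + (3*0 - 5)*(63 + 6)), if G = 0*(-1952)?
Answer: I*√345 ≈ 18.574*I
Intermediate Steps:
G = 0
√(G + (3*0 - 5)*(63 + 6)) = √(0 + (3*0 - 5)*(63 + 6)) = √(0 + (0 - 5)*69) = √(0 - 5*69) = √(0 - 345) = √(-345) = I*√345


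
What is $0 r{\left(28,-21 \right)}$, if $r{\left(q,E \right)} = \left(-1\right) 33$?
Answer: $0$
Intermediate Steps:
$r{\left(q,E \right)} = -33$
$0 r{\left(28,-21 \right)} = 0 \left(-33\right) = 0$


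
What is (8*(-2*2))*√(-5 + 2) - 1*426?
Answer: -426 - 32*I*√3 ≈ -426.0 - 55.426*I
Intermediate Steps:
(8*(-2*2))*√(-5 + 2) - 1*426 = (8*(-4))*√(-3) - 426 = -32*I*√3 - 426 = -426 - 32*I*√3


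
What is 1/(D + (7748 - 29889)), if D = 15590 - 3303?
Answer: -1/9854 ≈ -0.00010148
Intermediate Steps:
D = 12287
1/(D + (7748 - 29889)) = 1/(12287 + (7748 - 29889)) = 1/(12287 - 22141) = 1/(-9854) = -1/9854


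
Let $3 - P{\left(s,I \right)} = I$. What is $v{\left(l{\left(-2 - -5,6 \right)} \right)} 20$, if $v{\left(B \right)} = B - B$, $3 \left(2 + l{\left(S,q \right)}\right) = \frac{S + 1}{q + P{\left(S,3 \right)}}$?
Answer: $0$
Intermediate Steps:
$P{\left(s,I \right)} = 3 - I$
$l{\left(S,q \right)} = -2 + \frac{1 + S}{3 q}$ ($l{\left(S,q \right)} = -2 + \frac{\left(S + 1\right) \frac{1}{q + \left(3 - 3\right)}}{3} = -2 + \frac{\left(1 + S\right) \frac{1}{q + \left(3 - 3\right)}}{3} = -2 + \frac{\left(1 + S\right) \frac{1}{q + 0}}{3} = -2 + \frac{\left(1 + S\right) \frac{1}{q}}{3} = -2 + \frac{\frac{1}{q} \left(1 + S\right)}{3} = -2 + \frac{1 + S}{3 q}$)
$v{\left(B \right)} = 0$
$v{\left(l{\left(-2 - -5,6 \right)} \right)} 20 = 0 \cdot 20 = 0$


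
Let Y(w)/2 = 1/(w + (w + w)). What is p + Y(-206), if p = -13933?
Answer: -4305298/309 ≈ -13933.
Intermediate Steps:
Y(w) = 2/(3*w) (Y(w) = 2/(w + (w + w)) = 2/(w + 2*w) = 2/((3*w)) = 2*(1/(3*w)) = 2/(3*w))
p + Y(-206) = -13933 + (⅔)/(-206) = -13933 + (⅔)*(-1/206) = -13933 - 1/309 = -4305298/309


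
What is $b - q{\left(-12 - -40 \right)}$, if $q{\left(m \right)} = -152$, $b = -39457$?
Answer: $-39305$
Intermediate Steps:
$b - q{\left(-12 - -40 \right)} = -39457 - -152 = -39457 + 152 = -39305$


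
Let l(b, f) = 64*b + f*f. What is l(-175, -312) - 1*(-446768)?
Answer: 532912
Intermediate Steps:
l(b, f) = f**2 + 64*b (l(b, f) = 64*b + f**2 = f**2 + 64*b)
l(-175, -312) - 1*(-446768) = ((-312)**2 + 64*(-175)) - 1*(-446768) = (97344 - 11200) + 446768 = 86144 + 446768 = 532912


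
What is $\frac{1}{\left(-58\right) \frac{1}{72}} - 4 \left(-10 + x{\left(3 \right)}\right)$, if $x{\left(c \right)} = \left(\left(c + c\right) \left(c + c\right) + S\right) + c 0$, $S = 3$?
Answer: $- \frac{3400}{29} \approx -117.24$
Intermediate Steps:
$x{\left(c \right)} = 3 + 4 c^{2}$ ($x{\left(c \right)} = \left(\left(c + c\right) \left(c + c\right) + 3\right) + c 0 = \left(2 c 2 c + 3\right) + 0 = \left(4 c^{2} + 3\right) + 0 = \left(3 + 4 c^{2}\right) + 0 = 3 + 4 c^{2}$)
$\frac{1}{\left(-58\right) \frac{1}{72}} - 4 \left(-10 + x{\left(3 \right)}\right) = \frac{1}{\left(-58\right) \frac{1}{72}} - 4 \left(-10 + \left(3 + 4 \cdot 3^{2}\right)\right) = \frac{1}{\left(-58\right) \frac{1}{72}} - 4 \left(-10 + \left(3 + 4 \cdot 9\right)\right) = \frac{1}{- \frac{29}{36}} - 4 \left(-10 + \left(3 + 36\right)\right) = - \frac{36}{29} - 4 \left(-10 + 39\right) = - \frac{36}{29} - 116 = - \frac{3400}{29}$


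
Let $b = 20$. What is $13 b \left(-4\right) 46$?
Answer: $-47840$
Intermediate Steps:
$13 b \left(-4\right) 46 = 13 \cdot 20 \left(-4\right) 46 = 13 \left(-80\right) 46 = \left(-1040\right) 46 = -47840$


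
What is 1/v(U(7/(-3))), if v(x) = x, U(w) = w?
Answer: -3/7 ≈ -0.42857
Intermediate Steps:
1/v(U(7/(-3))) = 1/(7/(-3)) = 1/(7*(-⅓)) = 1/(-7/3) = -3/7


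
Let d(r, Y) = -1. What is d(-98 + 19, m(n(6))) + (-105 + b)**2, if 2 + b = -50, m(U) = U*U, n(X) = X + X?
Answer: 24648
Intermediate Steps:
n(X) = 2*X
m(U) = U**2
b = -52 (b = -2 - 50 = -52)
d(-98 + 19, m(n(6))) + (-105 + b)**2 = -1 + (-105 - 52)**2 = -1 + (-157)**2 = -1 + 24649 = 24648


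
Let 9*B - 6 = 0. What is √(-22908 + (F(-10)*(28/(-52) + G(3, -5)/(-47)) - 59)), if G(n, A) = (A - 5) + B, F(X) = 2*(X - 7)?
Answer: 7*I*√1574035593/1833 ≈ 151.51*I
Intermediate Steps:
B = ⅔ (B = ⅔ + (⅑)*0 = ⅔ + 0 = ⅔ ≈ 0.66667)
F(X) = -14 + 2*X (F(X) = 2*(-7 + X) = -14 + 2*X)
G(n, A) = -13/3 + A (G(n, A) = (A - 5) + ⅔ = (-5 + A) + ⅔ = -13/3 + A)
√(-22908 + (F(-10)*(28/(-52) + G(3, -5)/(-47)) - 59)) = √(-22908 + ((-14 + 2*(-10))*(28/(-52) + (-13/3 - 5)/(-47)) - 59)) = √(-22908 + ((-14 - 20)*(28*(-1/52) - 28/3*(-1/47)) - 59)) = √(-22908 + (-34*(-7/13 + 28/141) - 59)) = √(-22908 + (-34*(-623/1833) - 59)) = √(-22908 + (21182/1833 - 59)) = √(-22908 - 86965/1833) = √(-42077329/1833) = 7*I*√1574035593/1833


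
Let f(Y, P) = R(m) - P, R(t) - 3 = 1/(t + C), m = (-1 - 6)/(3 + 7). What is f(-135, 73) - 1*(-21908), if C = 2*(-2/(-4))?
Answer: 65524/3 ≈ 21841.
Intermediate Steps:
m = -7/10 ≈ -0.70000
C = 1 (C = 2*(-2*(-1/4)) = 2*(1/2) = 1)
R(t) = 3 + 1/(1 + t) (R(t) = 3 + 1/(t + 1) = 3 + 1/(1 + t))
f(Y, P) = 19/3 - P (f(Y, P) = (4 + 3*(-7/10))/(1 - 7/10) - P = (4 - 21/10)/(3/10) - P = (10/3)*(19/10) - P = 19/3 - P)
f(-135, 73) - 1*(-21908) = (19/3 - 1*73) - 1*(-21908) = (19/3 - 73) + 21908 = -200/3 + 21908 = 65524/3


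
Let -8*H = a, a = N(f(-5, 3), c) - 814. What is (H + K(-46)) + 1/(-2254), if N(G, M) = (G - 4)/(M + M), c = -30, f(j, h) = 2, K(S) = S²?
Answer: 599855773/270480 ≈ 2217.7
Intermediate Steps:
N(G, M) = (-4 + G)/(2*M) (N(G, M) = (-4 + G)/((2*M)) = (-4 + G)*(1/(2*M)) = (-4 + G)/(2*M))
a = -24419/30 (a = (½)*(-4 + 2)/(-30) - 814 = (½)*(-1/30)*(-2) - 814 = 1/30 - 814 = -24419/30 ≈ -813.97)
H = 24419/240 (H = -⅛*(-24419/30) = 24419/240 ≈ 101.75)
(H + K(-46)) + 1/(-2254) = (24419/240 + (-46)²) + 1/(-2254) = (24419/240 + 2116) - 1/2254 = 532259/240 - 1/2254 = 599855773/270480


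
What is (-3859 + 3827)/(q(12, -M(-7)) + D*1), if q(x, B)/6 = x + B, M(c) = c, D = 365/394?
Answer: -12608/45281 ≈ -0.27844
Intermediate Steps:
D = 365/394 (D = 365*(1/394) = 365/394 ≈ 0.92640)
q(x, B) = 6*B + 6*x (q(x, B) = 6*(x + B) = 6*(B + x) = 6*B + 6*x)
(-3859 + 3827)/(q(12, -M(-7)) + D*1) = (-3859 + 3827)/((6*(-1*(-7)) + 6*12) + (365/394)*1) = -32/((6*7 + 72) + 365/394) = -32/((42 + 72) + 365/394) = -32/(114 + 365/394) = -32/45281/394 = -32*394/45281 = -12608/45281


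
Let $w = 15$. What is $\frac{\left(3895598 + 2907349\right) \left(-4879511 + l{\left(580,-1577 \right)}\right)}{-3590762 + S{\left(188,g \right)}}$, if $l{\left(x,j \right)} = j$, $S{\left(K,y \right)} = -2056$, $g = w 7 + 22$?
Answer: $\frac{1844765720352}{199601} \approx 9.2423 \cdot 10^{6}$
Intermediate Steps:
$g = 127$ ($g = 15 \cdot 7 + 22 = 105 + 22 = 127$)
$\frac{\left(3895598 + 2907349\right) \left(-4879511 + l{\left(580,-1577 \right)}\right)}{-3590762 + S{\left(188,g \right)}} = \frac{\left(3895598 + 2907349\right) \left(-4879511 - 1577\right)}{-3590762 - 2056} = \frac{6802947 \left(-4881088\right)}{-3592818} = \left(-33205782966336\right) \left(- \frac{1}{3592818}\right) = \frac{1844765720352}{199601}$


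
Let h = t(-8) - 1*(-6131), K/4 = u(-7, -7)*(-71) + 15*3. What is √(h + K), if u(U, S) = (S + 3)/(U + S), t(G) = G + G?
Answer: 9*√3759/7 ≈ 78.828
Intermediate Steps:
t(G) = 2*G
u(U, S) = (3 + S)/(S + U)
K = 692/7 (K = 4*(((3 - 7)/(-7 - 7))*(-71) + 15*3) = 4*((-4/(-14))*(-71) + 45) = 4*(-1/14*(-4)*(-71) + 45) = 4*((2/7)*(-71) + 45) = 4*(-142/7 + 45) = 4*(173/7) = 692/7 ≈ 98.857)
h = 6115 (h = 2*(-8) - 1*(-6131) = -16 + 6131 = 6115)
√(h + K) = √(6115 + 692/7) = √(43497/7) = 9*√3759/7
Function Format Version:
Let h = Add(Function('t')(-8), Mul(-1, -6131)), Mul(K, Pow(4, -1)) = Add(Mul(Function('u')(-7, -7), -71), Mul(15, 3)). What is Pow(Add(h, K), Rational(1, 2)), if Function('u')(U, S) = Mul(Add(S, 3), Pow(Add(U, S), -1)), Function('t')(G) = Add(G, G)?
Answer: Mul(Rational(9, 7), Pow(3759, Rational(1, 2))) ≈ 78.828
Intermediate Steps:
Function('t')(G) = Mul(2, G)
Function('u')(U, S) = Mul(Pow(Add(S, U), -1), Add(3, S)) (Function('u')(U, S) = Mul(Add(3, S), Pow(Add(S, U), -1)) = Mul(Pow(Add(S, U), -1), Add(3, S)))
K = Rational(692, 7) (K = Mul(4, Add(Mul(Mul(Pow(Add(-7, -7), -1), Add(3, -7)), -71), Mul(15, 3))) = Mul(4, Add(Mul(Mul(Pow(-14, -1), -4), -71), 45)) = Mul(4, Add(Mul(Mul(Rational(-1, 14), -4), -71), 45)) = Mul(4, Add(Mul(Rational(2, 7), -71), 45)) = Mul(4, Add(Rational(-142, 7), 45)) = Mul(4, Rational(173, 7)) = Rational(692, 7) ≈ 98.857)
h = 6115 (h = Add(Mul(2, -8), Mul(-1, -6131)) = Add(-16, 6131) = 6115)
Pow(Add(h, K), Rational(1, 2)) = Pow(Add(6115, Rational(692, 7)), Rational(1, 2)) = Pow(Rational(43497, 7), Rational(1, 2)) = Mul(Rational(9, 7), Pow(3759, Rational(1, 2)))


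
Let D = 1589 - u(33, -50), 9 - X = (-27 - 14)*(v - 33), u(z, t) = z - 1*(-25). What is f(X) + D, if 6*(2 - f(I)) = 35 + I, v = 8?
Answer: 3393/2 ≈ 1696.5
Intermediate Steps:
u(z, t) = 25 + z (u(z, t) = z + 25 = 25 + z)
X = -1016 (X = 9 - (-27 - 14)*(8 - 33) = 9 - (-41)*(-25) = 9 - 1*1025 = 9 - 1025 = -1016)
D = 1531 (D = 1589 - (25 + 33) = 1589 - 1*58 = 1589 - 58 = 1531)
f(I) = -23/6 - I/6 (f(I) = 2 - (35 + I)/6 = 2 + (-35/6 - I/6) = -23/6 - I/6)
f(X) + D = (-23/6 - 1/6*(-1016)) + 1531 = (-23/6 + 508/3) + 1531 = 331/2 + 1531 = 3393/2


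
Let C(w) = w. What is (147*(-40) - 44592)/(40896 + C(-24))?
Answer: -2103/1703 ≈ -1.2349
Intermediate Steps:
(147*(-40) - 44592)/(40896 + C(-24)) = (147*(-40) - 44592)/(40896 - 24) = (-5880 - 44592)/40872 = -50472*1/40872 = -2103/1703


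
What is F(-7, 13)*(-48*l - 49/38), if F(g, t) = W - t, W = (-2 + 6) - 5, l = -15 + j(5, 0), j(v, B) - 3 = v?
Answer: -89033/19 ≈ -4685.9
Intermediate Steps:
j(v, B) = 3 + v
l = -7 (l = -15 + (3 + 5) = -15 + 8 = -7)
W = -1 (W = 4 - 5 = -1)
F(g, t) = -1 - t
F(-7, 13)*(-48*l - 49/38) = (-1 - 1*13)*(-48*(-7) - 49/38) = (-1 - 13)*(336 - 49*1/38) = -14*(336 - 49/38) = -14*12719/38 = -89033/19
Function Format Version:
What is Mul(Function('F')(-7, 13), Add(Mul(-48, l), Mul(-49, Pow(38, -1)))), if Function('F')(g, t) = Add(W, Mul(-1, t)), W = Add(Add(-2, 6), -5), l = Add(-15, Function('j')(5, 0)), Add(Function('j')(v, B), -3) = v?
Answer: Rational(-89033, 19) ≈ -4685.9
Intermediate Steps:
Function('j')(v, B) = Add(3, v)
l = -7 (l = Add(-15, Add(3, 5)) = Add(-15, 8) = -7)
W = -1 (W = Add(4, -5) = -1)
Function('F')(g, t) = Add(-1, Mul(-1, t))
Mul(Function('F')(-7, 13), Add(Mul(-48, l), Mul(-49, Pow(38, -1)))) = Mul(Add(-1, Mul(-1, 13)), Add(Mul(-48, -7), Mul(-49, Pow(38, -1)))) = Mul(Add(-1, -13), Add(336, Mul(-49, Rational(1, 38)))) = Mul(-14, Add(336, Rational(-49, 38))) = Mul(-14, Rational(12719, 38)) = Rational(-89033, 19)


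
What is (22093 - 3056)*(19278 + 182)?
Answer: 370460020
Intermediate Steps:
(22093 - 3056)*(19278 + 182) = 19037*19460 = 370460020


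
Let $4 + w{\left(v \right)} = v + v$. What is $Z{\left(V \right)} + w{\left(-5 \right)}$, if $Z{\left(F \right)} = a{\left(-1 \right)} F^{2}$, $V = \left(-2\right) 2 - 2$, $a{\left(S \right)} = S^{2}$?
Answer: $22$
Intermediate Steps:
$V = -6$ ($V = -4 - 2 = -6$)
$w{\left(v \right)} = -4 + 2 v$ ($w{\left(v \right)} = -4 + \left(v + v\right) = -4 + 2 v$)
$Z{\left(F \right)} = F^{2}$ ($Z{\left(F \right)} = \left(-1\right)^{2} F^{2} = 1 F^{2} = F^{2}$)
$Z{\left(V \right)} + w{\left(-5 \right)} = \left(-6\right)^{2} + \left(-4 + 2 \left(-5\right)\right) = 36 - 14 = 22$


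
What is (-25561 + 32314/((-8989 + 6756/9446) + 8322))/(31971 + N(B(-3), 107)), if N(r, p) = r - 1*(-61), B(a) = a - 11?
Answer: -80589584165/100756259534 ≈ -0.79985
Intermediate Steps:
B(a) = -11 + a
N(r, p) = 61 + r (N(r, p) = r + 61 = 61 + r)
(-25561 + 32314/((-8989 + 6756/9446) + 8322))/(31971 + N(B(-3), 107)) = (-25561 + 32314/((-8989 + 6756/9446) + 8322))/(31971 + (61 + (-11 - 3))) = (-25561 + 32314/((-8989 + 6756*(1/9446)) + 8322))/(31971 + (61 - 14)) = (-25561 + 32314/((-8989 + 3378/4723) + 8322))/(31971 + 47) = (-25561 + 32314/(-42451669/4723 + 8322))/32018 = (-25561 + 32314/(-3146863/4723))*(1/32018) = (-25561 + 32314*(-4723/3146863))*(1/32018) = (-25561 - 152619022/3146863)*(1/32018) = -80589584165/3146863*1/32018 = -80589584165/100756259534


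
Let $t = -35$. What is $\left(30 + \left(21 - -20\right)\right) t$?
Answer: $-2485$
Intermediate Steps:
$\left(30 + \left(21 - -20\right)\right) t = \left(30 + \left(21 - -20\right)\right) \left(-35\right) = \left(30 + \left(21 + 20\right)\right) \left(-35\right) = \left(30 + 41\right) \left(-35\right) = 71 \left(-35\right) = -2485$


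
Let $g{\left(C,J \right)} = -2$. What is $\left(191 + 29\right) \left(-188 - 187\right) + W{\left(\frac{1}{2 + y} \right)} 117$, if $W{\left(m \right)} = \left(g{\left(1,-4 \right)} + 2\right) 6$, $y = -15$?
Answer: $-82500$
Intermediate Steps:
$W{\left(m \right)} = 0$ ($W{\left(m \right)} = \left(-2 + 2\right) 6 = 0 \cdot 6 = 0$)
$\left(191 + 29\right) \left(-188 - 187\right) + W{\left(\frac{1}{2 + y} \right)} 117 = \left(191 + 29\right) \left(-188 - 187\right) + 0 \cdot 117 = 220 \left(-375\right) + 0 = -82500 + 0 = -82500$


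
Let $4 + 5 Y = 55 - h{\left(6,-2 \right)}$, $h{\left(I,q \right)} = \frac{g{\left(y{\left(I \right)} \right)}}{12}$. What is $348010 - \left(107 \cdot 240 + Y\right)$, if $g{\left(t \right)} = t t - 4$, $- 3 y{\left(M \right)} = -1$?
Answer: $\frac{174052657}{540} \approx 3.2232 \cdot 10^{5}$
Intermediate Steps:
$y{\left(M \right)} = \frac{1}{3}$ ($y{\left(M \right)} = \left(- \frac{1}{3}\right) \left(-1\right) = \frac{1}{3}$)
$g{\left(t \right)} = -4 + t^{2}$ ($g{\left(t \right)} = t^{2} - 4 = -4 + t^{2}$)
$h{\left(I,q \right)} = - \frac{35}{108}$ ($h{\left(I,q \right)} = \frac{-4 + \left(\frac{1}{3}\right)^{2}}{12} = \left(-4 + \frac{1}{9}\right) \frac{1}{12} = \left(- \frac{35}{9}\right) \frac{1}{12} = - \frac{35}{108}$)
$Y = \frac{5543}{540}$ ($Y = - \frac{4}{5} + \frac{55 - - \frac{35}{108}}{5} = - \frac{4}{5} + \frac{55 + \frac{35}{108}}{5} = - \frac{4}{5} + \frac{1}{5} \cdot \frac{5975}{108} = - \frac{4}{5} + \frac{1195}{108} = \frac{5543}{540} \approx 10.265$)
$348010 - \left(107 \cdot 240 + Y\right) = 348010 - \left(107 \cdot 240 + \frac{5543}{540}\right) = 348010 - \left(25680 + \frac{5543}{540}\right) = 348010 - \frac{13872743}{540} = \frac{174052657}{540}$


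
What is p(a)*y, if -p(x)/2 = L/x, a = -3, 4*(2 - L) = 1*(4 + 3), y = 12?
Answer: 2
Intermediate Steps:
L = ¼ (L = 2 - (4 + 3)/4 = 2 - 7/4 = ¼ ≈ 0.25000)
p(x) = -1/(2*x)
p(a)*y = -½/(-3)*12 = -½*(-⅓)*12 = (⅙)*12 = 2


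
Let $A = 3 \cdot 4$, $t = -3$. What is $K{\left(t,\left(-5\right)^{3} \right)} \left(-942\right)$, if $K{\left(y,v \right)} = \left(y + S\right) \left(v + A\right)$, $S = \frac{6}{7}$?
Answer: $- \frac{1596690}{7} \approx -2.281 \cdot 10^{5}$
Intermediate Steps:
$A = 12$
$S = \frac{6}{7}$ ($S = 6 \cdot \frac{1}{7} = \frac{6}{7} \approx 0.85714$)
$K{\left(y,v \right)} = \left(12 + v\right) \left(\frac{6}{7} + y\right)$ ($K{\left(y,v \right)} = \left(y + \frac{6}{7}\right) \left(v + 12\right) = \left(\frac{6}{7} + y\right) \left(12 + v\right) = \left(12 + v\right) \left(\frac{6}{7} + y\right)$)
$K{\left(t,\left(-5\right)^{3} \right)} \left(-942\right) = \left(\frac{72}{7} + 12 \left(-3\right) + \frac{6 \left(-5\right)^{3}}{7} + \left(-5\right)^{3} \left(-3\right)\right) \left(-942\right) = \left(\frac{72}{7} - 36 + \frac{6}{7} \left(-125\right) - -375\right) \left(-942\right) = \left(\frac{72}{7} - 36 - \frac{750}{7} + 375\right) \left(-942\right) = \frac{1695}{7} \left(-942\right) = - \frac{1596690}{7}$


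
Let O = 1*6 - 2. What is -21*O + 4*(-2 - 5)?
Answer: -112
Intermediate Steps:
O = 4 (O = 6 - 2 = 4)
-21*O + 4*(-2 - 5) = -21*4 + 4*(-2 - 5) = -84 + 4*(-7) = -84 - 28 = -112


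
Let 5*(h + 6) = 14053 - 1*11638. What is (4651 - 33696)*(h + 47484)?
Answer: -1393027245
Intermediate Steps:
h = 477 (h = -6 + (14053 - 1*11638)/5 = -6 + (14053 - 11638)/5 = -6 + (1/5)*2415 = -6 + 483 = 477)
(4651 - 33696)*(h + 47484) = (4651 - 33696)*(477 + 47484) = -29045*47961 = -1393027245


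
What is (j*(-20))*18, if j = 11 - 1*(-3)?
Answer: -5040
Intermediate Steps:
j = 14 (j = 11 + 3 = 14)
(j*(-20))*18 = (14*(-20))*18 = -280*18 = -5040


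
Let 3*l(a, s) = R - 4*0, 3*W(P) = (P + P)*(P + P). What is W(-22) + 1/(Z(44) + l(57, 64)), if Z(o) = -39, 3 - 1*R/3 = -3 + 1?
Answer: 65821/102 ≈ 645.30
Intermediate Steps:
R = 15 (R = 9 - 3*(-3 + 1) = 9 - 3*(-2) = 9 + 6 = 15)
W(P) = 4*P²/3 (W(P) = ((P + P)*(P + P))/3 = ((2*P)*(2*P))/3 = (4*P²)/3 = 4*P²/3)
l(a, s) = 5 (l(a, s) = (15 - 4*0)/3 = (15 + 0)/3 = (⅓)*15 = 5)
W(-22) + 1/(Z(44) + l(57, 64)) = (4/3)*(-22)² + 1/(-39 + 5) = (4/3)*484 + 1/(-34) = 1936/3 - 1/34 = 65821/102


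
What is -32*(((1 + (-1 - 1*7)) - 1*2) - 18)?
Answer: 864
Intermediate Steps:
-32*(((1 + (-1 - 1*7)) - 1*2) - 18) = -32*(((1 + (-1 - 7)) - 2) - 18) = -32*(((1 - 8) - 2) - 18) = -32*((-7 - 2) - 18) = -32*(-9 - 18) = -32*(-27) = 864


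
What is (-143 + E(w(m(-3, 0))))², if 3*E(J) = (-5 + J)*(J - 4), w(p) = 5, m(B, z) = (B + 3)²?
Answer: 20449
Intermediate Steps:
m(B, z) = (3 + B)²
E(J) = (-5 + J)*(-4 + J)/3 (E(J) = ((-5 + J)*(J - 4))/3 = ((-5 + J)*(-4 + J))/3 = (-5 + J)*(-4 + J)/3)
(-143 + E(w(m(-3, 0))))² = (-143 + (20/3 - 3*5 + (⅓)*5²))² = (-143 + (20/3 - 15 + (⅓)*25))² = (-143 + (20/3 - 15 + 25/3))² = (-143 + 0)² = (-143)² = 20449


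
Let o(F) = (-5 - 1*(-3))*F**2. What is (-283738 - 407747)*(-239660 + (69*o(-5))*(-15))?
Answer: 129936946350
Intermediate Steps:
o(F) = -2*F**2 (o(F) = (-5 + 3)*F**2 = -2*F**2)
(-283738 - 407747)*(-239660 + (69*o(-5))*(-15)) = (-283738 - 407747)*(-239660 + (69*(-2*(-5)**2))*(-15)) = -691485*(-239660 + (69*(-2*25))*(-15)) = -691485*(-239660 + (69*(-50))*(-15)) = -691485*(-239660 - 3450*(-15)) = -691485*(-239660 + 51750) = -691485*(-187910) = 129936946350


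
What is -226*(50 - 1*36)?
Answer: -3164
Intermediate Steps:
-226*(50 - 1*36) = -226*(50 - 36) = -226*14 = -1*3164 = -3164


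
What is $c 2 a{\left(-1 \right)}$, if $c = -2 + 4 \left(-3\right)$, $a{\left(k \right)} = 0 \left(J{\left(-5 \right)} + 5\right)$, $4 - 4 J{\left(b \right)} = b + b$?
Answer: $0$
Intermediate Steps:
$J{\left(b \right)} = 1 - \frac{b}{2}$ ($J{\left(b \right)} = 1 - \frac{b + b}{4} = 1 - \frac{2 b}{4} = 1 - \frac{b}{2}$)
$a{\left(k \right)} = 0$ ($a{\left(k \right)} = 0 \left(\left(1 - - \frac{5}{2}\right) + 5\right) = 0 \left(\left(1 + \frac{5}{2}\right) + 5\right) = 0 \left(\frac{7}{2} + 5\right) = 0 \cdot \frac{17}{2} = 0$)
$c = -14$ ($c = -2 - 12 = -14$)
$c 2 a{\left(-1 \right)} = \left(-14\right) 2 \cdot 0 = \left(-28\right) 0 = 0$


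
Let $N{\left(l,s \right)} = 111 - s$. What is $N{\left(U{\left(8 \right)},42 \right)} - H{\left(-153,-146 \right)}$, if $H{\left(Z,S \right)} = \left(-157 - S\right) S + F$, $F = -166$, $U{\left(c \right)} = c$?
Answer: $-1371$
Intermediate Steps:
$H{\left(Z,S \right)} = -166 + S \left(-157 - S\right)$ ($H{\left(Z,S \right)} = \left(-157 - S\right) S - 166 = S \left(-157 - S\right) - 166 = -166 + S \left(-157 - S\right)$)
$N{\left(U{\left(8 \right)},42 \right)} - H{\left(-153,-146 \right)} = \left(111 - 42\right) - \left(-166 - \left(-146\right)^{2} - -22922\right) = \left(111 - 42\right) - \left(-166 - 21316 + 22922\right) = 69 - \left(-166 - 21316 + 22922\right) = 69 - 1440 = -1371$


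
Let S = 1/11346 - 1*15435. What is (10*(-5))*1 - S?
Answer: 174558209/11346 ≈ 15385.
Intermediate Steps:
S = -175125509/11346 (S = 1/11346 - 15435 = -175125509/11346 ≈ -15435.)
(10*(-5))*1 - S = (10*(-5))*1 - 1*(-175125509/11346) = -50*1 + 175125509/11346 = -50 + 175125509/11346 = 174558209/11346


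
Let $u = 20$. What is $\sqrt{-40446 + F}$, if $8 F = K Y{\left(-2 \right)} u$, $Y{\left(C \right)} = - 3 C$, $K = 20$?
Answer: $i \sqrt{40146} \approx 200.36 i$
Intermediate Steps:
$F = 300$ ($F = \frac{20 \left(\left(-3\right) \left(-2\right)\right) 20}{8} = \frac{20 \cdot 6 \cdot 20}{8} = \frac{120 \cdot 20}{8} = \frac{1}{8} \cdot 2400 = 300$)
$\sqrt{-40446 + F} = \sqrt{-40446 + 300} = \sqrt{-40146} = i \sqrt{40146}$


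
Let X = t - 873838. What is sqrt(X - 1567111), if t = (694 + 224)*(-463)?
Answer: I*sqrt(2865983) ≈ 1692.9*I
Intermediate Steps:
t = -425034 (t = 918*(-463) = -425034)
X = -1298872 (X = -425034 - 873838 = -1298872)
sqrt(X - 1567111) = sqrt(-1298872 - 1567111) = sqrt(-2865983) = I*sqrt(2865983)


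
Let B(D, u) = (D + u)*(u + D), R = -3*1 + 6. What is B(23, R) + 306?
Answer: 982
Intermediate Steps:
R = 3 (R = -3 + 6 = 3)
B(D, u) = (D + u)**2 (B(D, u) = (D + u)*(D + u) = (D + u)**2)
B(23, R) + 306 = (23 + 3)**2 + 306 = 26**2 + 306 = 676 + 306 = 982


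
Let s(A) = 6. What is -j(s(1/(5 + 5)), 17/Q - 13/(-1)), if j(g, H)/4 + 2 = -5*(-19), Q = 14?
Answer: -372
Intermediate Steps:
j(g, H) = 372 (j(g, H) = -8 + 4*(-5*(-19)) = -8 + 4*95 = -8 + 380 = 372)
-j(s(1/(5 + 5)), 17/Q - 13/(-1)) = -1*372 = -372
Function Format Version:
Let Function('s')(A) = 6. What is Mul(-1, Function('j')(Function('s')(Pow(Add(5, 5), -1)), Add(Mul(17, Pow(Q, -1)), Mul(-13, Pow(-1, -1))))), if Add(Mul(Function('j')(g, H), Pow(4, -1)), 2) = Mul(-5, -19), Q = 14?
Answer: -372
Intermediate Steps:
Function('j')(g, H) = 372 (Function('j')(g, H) = Add(-8, Mul(4, Mul(-5, -19))) = Add(-8, Mul(4, 95)) = Add(-8, 380) = 372)
Mul(-1, Function('j')(Function('s')(Pow(Add(5, 5), -1)), Add(Mul(17, Pow(Q, -1)), Mul(-13, Pow(-1, -1))))) = Mul(-1, 372) = -372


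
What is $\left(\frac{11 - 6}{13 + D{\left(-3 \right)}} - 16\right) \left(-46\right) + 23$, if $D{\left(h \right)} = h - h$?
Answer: $\frac{9637}{13} \approx 741.31$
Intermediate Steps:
$D{\left(h \right)} = 0$
$\left(\frac{11 - 6}{13 + D{\left(-3 \right)}} - 16\right) \left(-46\right) + 23 = \left(\frac{11 - 6}{13 + 0} - 16\right) \left(-46\right) + 23 = \left(\frac{5}{13} - 16\right) \left(-46\right) + 23 = \left(- \frac{203}{13}\right) \left(-46\right) + 23 = \frac{9338}{13} + 23 = \frac{9637}{13}$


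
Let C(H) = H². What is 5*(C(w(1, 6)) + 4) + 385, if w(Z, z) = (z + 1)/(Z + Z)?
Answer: 1865/4 ≈ 466.25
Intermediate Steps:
w(Z, z) = (1 + z)/(2*Z) (w(Z, z) = (1 + z)/((2*Z)) = (1 + z)*(1/(2*Z)) = (1 + z)/(2*Z))
5*(C(w(1, 6)) + 4) + 385 = 5*(((½)*(1 + 6)/1)² + 4) + 385 = 5*(((½)*1*7)² + 4) + 385 = 5*((7/2)² + 4) + 385 = 5*(49/4 + 4) + 385 = 5*(65/4) + 385 = 325/4 + 385 = 1865/4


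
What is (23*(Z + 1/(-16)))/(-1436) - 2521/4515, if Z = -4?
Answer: -51172571/103736640 ≈ -0.49329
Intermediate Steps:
(23*(Z + 1/(-16)))/(-1436) - 2521/4515 = (23*(-4 + 1/(-16)))/(-1436) - 2521/4515 = (23*(-4 - 1/16))*(-1/1436) - 2521*1/4515 = (23*(-65/16))*(-1/1436) - 2521/4515 = -1495/16*(-1/1436) - 2521/4515 = 1495/22976 - 2521/4515 = -51172571/103736640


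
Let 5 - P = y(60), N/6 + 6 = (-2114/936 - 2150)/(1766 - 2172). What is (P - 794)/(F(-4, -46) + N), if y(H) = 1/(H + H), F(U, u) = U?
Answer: 8615971/89470 ≈ 96.300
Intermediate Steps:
N = -4579/1092 (N = -36 + 6*((-2114/936 - 2150)/(1766 - 2172)) = -36 + 6*((-2114*1/936 - 2150)/(-406)) = -36 + 6*((-1057/468 - 2150)*(-1/406)) = -36 + 6*(-1007257/468*(-1/406)) = -36 + 6*(34733/6552) = -36 + 34733/1092 = -4579/1092 ≈ -4.1932)
y(H) = 1/(2*H)
P = 599/120 (P = 5 - 1/(2*60) = 5 - 1*1/120 = 5 - 1/120 = 599/120 ≈ 4.9917)
(P - 794)/(F(-4, -46) + N) = (599/120 - 794)/(-4 - 4579/1092) = -94681/(120*(-8947/1092)) = -94681/120*(-1092/8947) = 8615971/89470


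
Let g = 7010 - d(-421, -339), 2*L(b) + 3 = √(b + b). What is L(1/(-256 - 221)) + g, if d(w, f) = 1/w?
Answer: 5901159/842 + I*√106/318 ≈ 7008.5 + 0.032376*I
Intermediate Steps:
L(b) = -3/2 + √2*√b/2 (L(b) = -3/2 + √(b + b)/2 = -3/2 + √(2*b)/2 = -3/2 + (√2*√b)/2 = -3/2 + √2*√b/2)
g = 2951211/421 (g = 7010 - 1/(-421) = 7010 - 1*(-1/421) = 7010 + 1/421 = 2951211/421 ≈ 7010.0)
L(1/(-256 - 221)) + g = (-3/2 + √2*√(1/(-256 - 221))/2) + 2951211/421 = (-3/2 + √2*√(1/(-477))/2) + 2951211/421 = (-3/2 + √2*√(-1/477)/2) + 2951211/421 = (-3/2 + √2*(I*√53/159)/2) + 2951211/421 = (-3/2 + I*√106/318) + 2951211/421 = 5901159/842 + I*√106/318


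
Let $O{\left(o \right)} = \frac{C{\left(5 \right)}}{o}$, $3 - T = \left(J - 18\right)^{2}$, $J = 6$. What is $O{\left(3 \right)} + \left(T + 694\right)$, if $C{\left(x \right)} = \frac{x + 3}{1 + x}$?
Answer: $\frac{4981}{9} \approx 553.44$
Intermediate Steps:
$C{\left(x \right)} = \frac{3 + x}{1 + x}$
$T = -141$ ($T = 3 - \left(6 - 18\right)^{2} = 3 - \left(-12\right)^{2} = 3 - 144 = -141$)
$O{\left(o \right)} = \frac{4}{3 o}$ ($O{\left(o \right)} = \frac{\frac{1}{1 + 5} \left(3 + 5\right)}{o} = \frac{\frac{1}{6} \cdot 8}{o} = \frac{4}{3 o}$)
$O{\left(3 \right)} + \left(T + 694\right) = \frac{4}{3 \cdot 3} + \left(-141 + 694\right) = \frac{4}{3} \cdot \frac{1}{3} + 553 = \frac{4}{9} + 553 = \frac{4981}{9}$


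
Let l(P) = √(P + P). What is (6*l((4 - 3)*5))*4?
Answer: 24*√10 ≈ 75.895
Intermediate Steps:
l(P) = √2*√P (l(P) = √(2*P) = √2*√P)
(6*l((4 - 3)*5))*4 = (6*(√2*√((4 - 3)*5)))*4 = (6*(√2*√(1*5)))*4 = (6*(√2*√5))*4 = (6*√10)*4 = 24*√10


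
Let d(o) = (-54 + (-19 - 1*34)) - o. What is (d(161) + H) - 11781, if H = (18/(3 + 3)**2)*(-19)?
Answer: -24117/2 ≈ -12059.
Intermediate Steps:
H = -19/2 (H = (18/6**2)*(-19) = (18/36)*(-19) = ((1/36)*18)*(-19) = (1/2)*(-19) = -19/2 ≈ -9.5000)
d(o) = -107 - o (d(o) = (-54 + (-19 - 34)) - o = (-54 - 53) - o = -107 - o)
(d(161) + H) - 11781 = ((-107 - 1*161) - 19/2) - 11781 = ((-107 - 161) - 19/2) - 11781 = (-268 - 19/2) - 11781 = -555/2 - 11781 = -24117/2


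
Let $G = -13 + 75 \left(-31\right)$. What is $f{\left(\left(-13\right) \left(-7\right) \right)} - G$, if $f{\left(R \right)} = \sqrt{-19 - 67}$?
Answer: $2338 + i \sqrt{86} \approx 2338.0 + 9.2736 i$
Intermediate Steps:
$G = -2338$ ($G = -13 - 2325 = -2338$)
$f{\left(R \right)} = i \sqrt{86}$ ($f{\left(R \right)} = \sqrt{-86} = i \sqrt{86}$)
$f{\left(\left(-13\right) \left(-7\right) \right)} - G = i \sqrt{86} - -2338 = i \sqrt{86} + 2338 = 2338 + i \sqrt{86}$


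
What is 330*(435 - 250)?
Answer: 61050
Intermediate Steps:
330*(435 - 250) = 330*185 = 61050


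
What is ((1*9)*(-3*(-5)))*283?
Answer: 38205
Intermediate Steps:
((1*9)*(-3*(-5)))*283 = (9*15)*283 = 135*283 = 38205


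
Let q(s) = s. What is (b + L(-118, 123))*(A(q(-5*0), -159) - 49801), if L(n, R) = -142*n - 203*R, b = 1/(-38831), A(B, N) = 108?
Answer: 15848042065772/38831 ≈ 4.0813e+8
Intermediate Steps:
b = -1/38831 ≈ -2.5753e-5
L(n, R) = -203*R - 142*n
(b + L(-118, 123))*(A(q(-5*0), -159) - 49801) = (-1/38831 + (-203*123 - 142*(-118)))*(108 - 49801) = (-1/38831 + (-24969 + 16756))*(-49693) = (-1/38831 - 8213)*(-49693) = -318919004/38831*(-49693) = 15848042065772/38831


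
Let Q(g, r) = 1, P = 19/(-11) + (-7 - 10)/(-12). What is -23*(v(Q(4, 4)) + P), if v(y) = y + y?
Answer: -5129/132 ≈ -38.856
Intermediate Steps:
P = -41/132 (P = 19*(-1/11) - 17*(-1/12) = -19/11 + 17/12 = -41/132 ≈ -0.31061)
v(y) = 2*y
-23*(v(Q(4, 4)) + P) = -23*(2*1 - 41/132) = -23*(2 - 41/132) = -23*223/132 = -5129/132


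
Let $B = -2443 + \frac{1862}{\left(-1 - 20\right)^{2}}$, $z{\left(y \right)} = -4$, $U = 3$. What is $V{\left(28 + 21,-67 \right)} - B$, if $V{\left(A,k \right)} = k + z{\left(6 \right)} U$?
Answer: $\frac{21238}{9} \approx 2359.8$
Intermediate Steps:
$V{\left(A,k \right)} = -12 + k$ ($V{\left(A,k \right)} = k - 12 = -12 + k$)
$B = - \frac{21949}{9}$ ($B = -2443 + \frac{1862}{\left(-21\right)^{2}} = -2443 + \frac{1862}{441} = -2443 + 1862 \cdot \frac{1}{441} = -2443 + \frac{38}{9} = - \frac{21949}{9} \approx -2438.8$)
$V{\left(28 + 21,-67 \right)} - B = \left(-12 - 67\right) - - \frac{21949}{9} = -79 + \frac{21949}{9} = \frac{21238}{9}$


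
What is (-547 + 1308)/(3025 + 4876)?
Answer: 761/7901 ≈ 0.096317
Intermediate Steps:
(-547 + 1308)/(3025 + 4876) = 761/7901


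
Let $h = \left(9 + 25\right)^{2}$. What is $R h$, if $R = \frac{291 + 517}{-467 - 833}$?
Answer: $- \frac{233512}{325} \approx -718.5$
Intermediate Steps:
$h = 1156$ ($h = 34^{2} = 1156$)
$R = - \frac{202}{325}$ ($R = \frac{808}{-1300} = 808 \left(- \frac{1}{1300}\right) = - \frac{202}{325} \approx -0.62154$)
$R h = \left(- \frac{202}{325}\right) 1156 = - \frac{233512}{325}$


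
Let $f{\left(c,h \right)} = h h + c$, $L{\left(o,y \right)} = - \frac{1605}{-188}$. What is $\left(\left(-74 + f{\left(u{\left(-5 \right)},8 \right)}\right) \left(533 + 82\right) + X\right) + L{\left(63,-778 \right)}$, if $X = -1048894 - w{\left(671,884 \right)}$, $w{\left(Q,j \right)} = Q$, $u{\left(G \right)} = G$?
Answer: $- \frac{199050915}{188} \approx -1.0588 \cdot 10^{6}$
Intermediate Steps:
$L{\left(o,y \right)} = \frac{1605}{188}$ ($L{\left(o,y \right)} = \left(-1605\right) \left(- \frac{1}{188}\right) = \frac{1605}{188}$)
$f{\left(c,h \right)} = c + h^{2}$ ($f{\left(c,h \right)} = h^{2} + c = c + h^{2}$)
$X = -1049565$ ($X = -1048894 - 671 = -1049565$)
$\left(\left(-74 + f{\left(u{\left(-5 \right)},8 \right)}\right) \left(533 + 82\right) + X\right) + L{\left(63,-778 \right)} = \left(\left(-74 - \left(5 - 8^{2}\right)\right) \left(533 + 82\right) - 1049565\right) + \frac{1605}{188} = \left(\left(-74 + \left(-5 + 64\right)\right) 615 - 1049565\right) + \frac{1605}{188} = \left(\left(-74 + 59\right) 615 - 1049565\right) + \frac{1605}{188} = \left(\left(-15\right) 615 - 1049565\right) + \frac{1605}{188} = \left(-9225 - 1049565\right) + \frac{1605}{188} = -1058790 + \frac{1605}{188} = - \frac{199050915}{188}$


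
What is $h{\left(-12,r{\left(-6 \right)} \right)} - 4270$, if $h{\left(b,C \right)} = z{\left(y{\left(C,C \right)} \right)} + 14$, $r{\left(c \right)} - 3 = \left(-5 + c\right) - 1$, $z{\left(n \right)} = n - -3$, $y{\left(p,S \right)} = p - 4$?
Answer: $-4266$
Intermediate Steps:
$y{\left(p,S \right)} = -4 + p$ ($y{\left(p,S \right)} = p - 4 = -4 + p$)
$z{\left(n \right)} = 3 + n$ ($z{\left(n \right)} = n + 3 = 3 + n$)
$r{\left(c \right)} = -3 + c$ ($r{\left(c \right)} = 3 + \left(\left(-5 + c\right) - 1\right) = 3 + \left(-6 + c\right) = -3 + c$)
$h{\left(b,C \right)} = 13 + C$ ($h{\left(b,C \right)} = \left(3 + \left(-4 + C\right)\right) + 14 = \left(-1 + C\right) + 14 = 13 + C$)
$h{\left(-12,r{\left(-6 \right)} \right)} - 4270 = \left(13 - 9\right) - 4270 = 4 - 4270 = -4266$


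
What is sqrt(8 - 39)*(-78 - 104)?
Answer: -182*I*sqrt(31) ≈ -1013.3*I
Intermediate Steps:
sqrt(8 - 39)*(-78 - 104) = sqrt(-31)*(-182) = (I*sqrt(31))*(-182) = -182*I*sqrt(31)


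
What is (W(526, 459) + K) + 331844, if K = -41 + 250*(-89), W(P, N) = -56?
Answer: 309497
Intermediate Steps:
K = -22291 (K = -41 - 22250 = -22291)
(W(526, 459) + K) + 331844 = (-56 - 22291) + 331844 = -22347 + 331844 = 309497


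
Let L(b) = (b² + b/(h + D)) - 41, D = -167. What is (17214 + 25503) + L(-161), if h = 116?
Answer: 3498608/51 ≈ 68600.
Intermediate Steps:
L(b) = -41 + b² - b/51 (L(b) = (b² + b/(116 - 167)) - 41 = (b² + b/(-51)) - 41 = (b² - b/51) - 41 = -41 + b² - b/51)
(17214 + 25503) + L(-161) = (17214 + 25503) + (-41 + (-161)² - 1/51*(-161)) = 42717 + (-41 + 25921 + 161/51) = 42717 + 1320041/51 = 3498608/51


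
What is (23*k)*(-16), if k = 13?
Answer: -4784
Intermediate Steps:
(23*k)*(-16) = (23*13)*(-16) = 299*(-16) = -4784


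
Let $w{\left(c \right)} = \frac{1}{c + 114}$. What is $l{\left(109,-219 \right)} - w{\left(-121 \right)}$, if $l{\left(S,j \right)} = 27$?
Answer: $\frac{190}{7} \approx 27.143$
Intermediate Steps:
$w{\left(c \right)} = \frac{1}{114 + c}$
$l{\left(109,-219 \right)} - w{\left(-121 \right)} = 27 - \frac{1}{114 - 121} = 27 - \frac{1}{-7} = 27 - - \frac{1}{7} = 27 + \frac{1}{7} = \frac{190}{7}$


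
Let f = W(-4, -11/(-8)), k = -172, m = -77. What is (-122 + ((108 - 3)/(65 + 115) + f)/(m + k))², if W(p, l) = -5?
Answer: 132847857289/8928144 ≈ 14880.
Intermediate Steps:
f = -5
(-122 + ((108 - 3)/(65 + 115) + f)/(m + k))² = (-122 + ((108 - 3)/(65 + 115) - 5)/(-77 - 172))² = (-122 + (105/180 - 5)/(-249))² = (-122 + (105*(1/180) - 5)*(-1/249))² = (-122 + (7/12 - 5)*(-1/249))² = (-122 - 53/12*(-1/249))² = (-122 + 53/2988)² = (-364483/2988)² = 132847857289/8928144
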